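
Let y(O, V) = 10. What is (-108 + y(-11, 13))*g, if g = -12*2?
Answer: 2352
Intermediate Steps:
g = -24
(-108 + y(-11, 13))*g = (-108 + 10)*(-24) = -98*(-24) = 2352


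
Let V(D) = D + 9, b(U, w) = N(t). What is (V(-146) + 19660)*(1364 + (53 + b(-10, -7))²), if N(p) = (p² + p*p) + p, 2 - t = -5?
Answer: 514001544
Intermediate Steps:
t = 7 (t = 2 - 1*(-5) = 2 + 5 = 7)
N(p) = p + 2*p² (N(p) = (p² + p²) + p = 2*p² + p = p + 2*p²)
b(U, w) = 105 (b(U, w) = 7*(1 + 2*7) = 7*(1 + 14) = 7*15 = 105)
V(D) = 9 + D
(V(-146) + 19660)*(1364 + (53 + b(-10, -7))²) = ((9 - 146) + 19660)*(1364 + (53 + 105)²) = (-137 + 19660)*(1364 + 158²) = 19523*(1364 + 24964) = 19523*26328 = 514001544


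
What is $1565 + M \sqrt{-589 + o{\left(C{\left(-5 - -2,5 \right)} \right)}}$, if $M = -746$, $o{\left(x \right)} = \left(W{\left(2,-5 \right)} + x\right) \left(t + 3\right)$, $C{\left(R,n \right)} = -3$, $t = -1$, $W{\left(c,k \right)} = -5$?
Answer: $1565 - 8206 i \sqrt{5} \approx 1565.0 - 18349.0 i$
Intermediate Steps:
$o{\left(x \right)} = -10 + 2 x$ ($o{\left(x \right)} = \left(-5 + x\right) \left(-1 + 3\right) = \left(-5 + x\right) 2 = -10 + 2 x$)
$1565 + M \sqrt{-589 + o{\left(C{\left(-5 - -2,5 \right)} \right)}} = 1565 - 746 \sqrt{-589 + \left(-10 + 2 \left(-3\right)\right)} = 1565 - 746 \sqrt{-589 - 16} = 1565 - 746 \sqrt{-605} = 1565 - 746 \cdot 11 i \sqrt{5} = 1565 - 8206 i \sqrt{5}$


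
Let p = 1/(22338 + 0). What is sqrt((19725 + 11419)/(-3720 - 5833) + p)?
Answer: I*sqrt(16495074015564974)/71131638 ≈ 1.8056*I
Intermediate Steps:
p = 1/22338 ≈ 4.4767e-5
sqrt((19725 + 11419)/(-3720 - 5833) + p) = sqrt((19725 + 11419)/(-3720 - 5833) + 1/22338) = sqrt(31144/(-9553) + 1/22338) = sqrt(31144*(-1/9553) + 1/22338) = sqrt(-31144/9553 + 1/22338) = sqrt(-695685119/213394914) = I*sqrt(16495074015564974)/71131638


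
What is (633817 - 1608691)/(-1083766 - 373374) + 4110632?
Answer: 2994883643677/728570 ≈ 4.1106e+6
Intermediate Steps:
(633817 - 1608691)/(-1083766 - 373374) + 4110632 = -974874/(-1457140) + 4110632 = -974874*(-1/1457140) + 4110632 = 487437/728570 + 4110632 = 2994883643677/728570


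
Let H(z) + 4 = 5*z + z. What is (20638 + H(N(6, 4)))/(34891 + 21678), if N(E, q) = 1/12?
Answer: 41269/113138 ≈ 0.36477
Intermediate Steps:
N(E, q) = 1/12
H(z) = -4 + 6*z (H(z) = -4 + (5*z + z) = -4 + 6*z)
(20638 + H(N(6, 4)))/(34891 + 21678) = (20638 + (-4 + 6*(1/12)))/(34891 + 21678) = (20638 + (-4 + ½))/56569 = (20638 - 7/2)*(1/56569) = (41269/2)*(1/56569) = 41269/113138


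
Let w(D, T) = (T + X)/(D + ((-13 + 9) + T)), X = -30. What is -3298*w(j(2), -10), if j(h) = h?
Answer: -32980/3 ≈ -10993.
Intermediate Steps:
w(D, T) = (-30 + T)/(-4 + D + T) (w(D, T) = (T - 30)/(D + ((-13 + 9) + T)) = (-30 + T)/(D + (-4 + T)) = (-30 + T)/(-4 + D + T))
-3298*w(j(2), -10) = -3298*(-30 - 10)/(-4 + 2 - 10) = -3298*(-40)/(-12) = -(-1649)*(-40)/6 = -3298*10/3 = -32980/3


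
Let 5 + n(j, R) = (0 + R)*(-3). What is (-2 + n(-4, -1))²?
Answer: 16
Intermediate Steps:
n(j, R) = -5 - 3*R (n(j, R) = -5 + (0 + R)*(-3) = -5 + R*(-3) = -5 - 3*R)
(-2 + n(-4, -1))² = (-2 + (-5 - 3*(-1)))² = (-2 + (-5 + 3))² = (-2 - 2)² = (-4)² = 16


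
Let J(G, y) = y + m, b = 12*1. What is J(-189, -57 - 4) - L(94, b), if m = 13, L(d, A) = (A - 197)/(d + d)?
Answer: -8839/188 ≈ -47.016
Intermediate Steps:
b = 12
L(d, A) = (-197 + A)/(2*d) (L(d, A) = (-197 + A)/((2*d)) = (-197 + A)*(1/(2*d)) = (-197 + A)/(2*d))
J(G, y) = 13 + y (J(G, y) = y + 13 = 13 + y)
J(-189, -57 - 4) - L(94, b) = (13 + (-57 - 4)) - (-197 + 12)/(2*94) = (13 - 61) - (-185)/(2*94) = -48 - 1*(-185/188) = -48 + 185/188 = -8839/188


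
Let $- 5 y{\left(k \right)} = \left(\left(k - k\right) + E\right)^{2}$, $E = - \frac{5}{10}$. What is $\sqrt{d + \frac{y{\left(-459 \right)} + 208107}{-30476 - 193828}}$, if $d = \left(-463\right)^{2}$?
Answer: $\frac{\sqrt{67408421367201195}}{560760} \approx 463.0$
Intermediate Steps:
$E = - \frac{1}{2}$ ($E = \left(-5\right) \frac{1}{10} = - \frac{1}{2} \approx -0.5$)
$d = 214369$
$y{\left(k \right)} = - \frac{1}{20}$ ($y{\left(k \right)} = - \frac{\left(\left(k - k\right) - \frac{1}{2}\right)^{2}}{5} = - \frac{\left(0 - \frac{1}{2}\right)^{2}}{5} = - \frac{\left(- \frac{1}{2}\right)^{2}}{5} = \left(- \frac{1}{5}\right) \frac{1}{4} = - \frac{1}{20}$)
$\sqrt{d + \frac{y{\left(-459 \right)} + 208107}{-30476 - 193828}} = \sqrt{214369 + \frac{- \frac{1}{20} + 208107}{-30476 - 193828}} = \sqrt{214369 + \frac{4162139}{20 \left(-224304\right)}} = \sqrt{214369 + \frac{4162139}{20} \left(- \frac{1}{224304}\right)} = \sqrt{214369 - \frac{4162139}{4486080}} = \sqrt{\frac{961672321381}{4486080}} = \frac{\sqrt{67408421367201195}}{560760}$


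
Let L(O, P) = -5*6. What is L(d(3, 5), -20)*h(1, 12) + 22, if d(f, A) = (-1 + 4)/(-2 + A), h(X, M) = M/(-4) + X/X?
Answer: 82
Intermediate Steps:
h(X, M) = 1 - M/4 (h(X, M) = M*(-¼) + 1 = -M/4 + 1 = 1 - M/4)
d(f, A) = 3/(-2 + A)
L(O, P) = -30
L(d(3, 5), -20)*h(1, 12) + 22 = -30*(1 - ¼*12) + 22 = -30*(1 - 3) + 22 = -30*(-2) + 22 = 60 + 22 = 82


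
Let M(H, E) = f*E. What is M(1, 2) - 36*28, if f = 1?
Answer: -1006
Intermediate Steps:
M(H, E) = E (M(H, E) = 1*E = E)
M(1, 2) - 36*28 = 2 - 36*28 = 2 - 1008 = -1006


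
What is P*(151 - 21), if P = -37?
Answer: -4810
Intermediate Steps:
P*(151 - 21) = -37*(151 - 21) = -37*130 = -4810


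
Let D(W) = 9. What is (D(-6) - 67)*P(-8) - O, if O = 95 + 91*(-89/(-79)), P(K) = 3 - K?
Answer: -66006/79 ≈ -835.52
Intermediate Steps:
O = 15604/79 (O = 95 + 91*(-89*(-1/79)) = 95 + 91*(89/79) = 95 + 8099/79 = 15604/79 ≈ 197.52)
(D(-6) - 67)*P(-8) - O = (9 - 67)*(3 - 1*(-8)) - 1*15604/79 = -58*(3 + 8) - 15604/79 = -58*11 - 15604/79 = -638 - 15604/79 = -66006/79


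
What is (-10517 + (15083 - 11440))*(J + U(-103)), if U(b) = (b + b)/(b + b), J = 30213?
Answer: -207691036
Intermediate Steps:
U(b) = 1 (U(b) = (2*b)/((2*b)) = (2*b)*(1/(2*b)) = 1)
(-10517 + (15083 - 11440))*(J + U(-103)) = (-10517 + (15083 - 11440))*(30213 + 1) = (-10517 + 3643)*30214 = -6874*30214 = -207691036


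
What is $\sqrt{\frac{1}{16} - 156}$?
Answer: $\frac{i \sqrt{2495}}{4} \approx 12.487 i$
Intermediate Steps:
$\sqrt{\frac{1}{16} - 156} = \sqrt{- \frac{2495}{16}} = \frac{i \sqrt{2495}}{4}$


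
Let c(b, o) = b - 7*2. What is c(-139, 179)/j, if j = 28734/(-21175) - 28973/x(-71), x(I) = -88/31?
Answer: -25918200/1728733903 ≈ -0.014993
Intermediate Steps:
c(b, o) = -14 + b (c(b, o) = b - 14 = -14 + b)
x(I) = -88/31 (x(I) = -88*1/31 = -88/31)
j = 1728733903/169400 (j = 28734/(-21175) - 28973/(-88/31) = 28734*(-1/21175) - 28973*(-31/88) = -28734/21175 + 898163/88 = 1728733903/169400 ≈ 10205.)
c(-139, 179)/j = (-14 - 139)/(1728733903/169400) = -153*169400/1728733903 = -25918200/1728733903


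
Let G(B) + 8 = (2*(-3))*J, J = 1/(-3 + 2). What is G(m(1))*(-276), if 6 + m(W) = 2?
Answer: 552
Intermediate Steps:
J = -1 (J = 1/(-1) = -1)
m(W) = -4 (m(W) = -6 + 2 = -4)
G(B) = -2 (G(B) = -8 + (2*(-3))*(-1) = -8 - 6*(-1) = -8 + 6 = -2)
G(m(1))*(-276) = -2*(-276) = 552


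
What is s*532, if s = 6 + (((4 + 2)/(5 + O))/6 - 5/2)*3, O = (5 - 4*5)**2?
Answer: -90972/115 ≈ -791.06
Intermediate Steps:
O = 225 (O = (5 - 20)**2 = (-15)**2 = 225)
s = -171/115 (s = 6 + (((4 + 2)/(5 + 225))/6 - 5/2)*3 = 6 + ((6/230)*(1/6) - 5*1/2)*3 = 6 + ((6*(1/230))*(1/6) - 5/2)*3 = 6 + ((3/115)*(1/6) - 5/2)*3 = 6 + (1/230 - 5/2)*3 = 6 - 287/115*3 = 6 - 861/115 = -171/115 ≈ -1.4870)
s*532 = -171/115*532 = -90972/115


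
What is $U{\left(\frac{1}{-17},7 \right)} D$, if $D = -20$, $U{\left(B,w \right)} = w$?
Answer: $-140$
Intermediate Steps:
$U{\left(\frac{1}{-17},7 \right)} D = 7 \left(-20\right) = -140$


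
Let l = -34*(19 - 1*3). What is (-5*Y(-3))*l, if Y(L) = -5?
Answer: -13600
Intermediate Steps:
l = -544 (l = -34*(19 - 3) = -34*16 = -544)
(-5*Y(-3))*l = -5*(-5)*(-544) = 25*(-544) = -13600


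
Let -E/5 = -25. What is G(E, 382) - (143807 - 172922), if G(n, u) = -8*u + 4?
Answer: 26063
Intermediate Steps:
E = 125 (E = -5*(-25) = 125)
G(n, u) = 4 - 8*u
G(E, 382) - (143807 - 172922) = (4 - 8*382) - (143807 - 172922) = (4 - 3056) - 1*(-29115) = -3052 + 29115 = 26063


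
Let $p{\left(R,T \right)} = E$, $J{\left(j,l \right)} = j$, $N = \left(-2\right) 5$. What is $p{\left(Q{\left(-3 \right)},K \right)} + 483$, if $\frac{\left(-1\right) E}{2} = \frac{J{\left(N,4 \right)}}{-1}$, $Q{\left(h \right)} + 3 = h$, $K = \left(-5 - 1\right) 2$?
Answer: $463$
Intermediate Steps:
$N = -10$
$K = -12$ ($K = \left(-6\right) 2 = -12$)
$Q{\left(h \right)} = -3 + h$
$E = -20$ ($E = - 2 \left(- \frac{10}{-1}\right) = - 2 \left(\left(-10\right) \left(-1\right)\right) = \left(-2\right) 10 = -20$)
$p{\left(R,T \right)} = -20$
$p{\left(Q{\left(-3 \right)},K \right)} + 483 = -20 + 483 = 463$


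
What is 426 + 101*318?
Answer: 32544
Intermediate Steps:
426 + 101*318 = 426 + 32118 = 32544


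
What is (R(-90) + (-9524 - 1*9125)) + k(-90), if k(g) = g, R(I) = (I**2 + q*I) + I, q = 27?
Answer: -13159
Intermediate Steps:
R(I) = I**2 + 28*I (R(I) = (I**2 + 27*I) + I = I**2 + 28*I)
(R(-90) + (-9524 - 1*9125)) + k(-90) = (-90*(28 - 90) + (-9524 - 1*9125)) - 90 = (-90*(-62) + (-9524 - 9125)) - 90 = (5580 - 18649) - 90 = -13069 - 90 = -13159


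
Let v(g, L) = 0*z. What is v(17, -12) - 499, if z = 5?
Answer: -499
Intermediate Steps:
v(g, L) = 0 (v(g, L) = 0*5 = 0)
v(17, -12) - 499 = 0 - 499 = -499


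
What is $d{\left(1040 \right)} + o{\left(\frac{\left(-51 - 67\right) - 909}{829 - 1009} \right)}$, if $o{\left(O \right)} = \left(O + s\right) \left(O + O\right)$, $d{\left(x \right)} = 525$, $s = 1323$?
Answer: $\frac{254129509}{16200} \approx 15687.0$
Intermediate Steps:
$o{\left(O \right)} = 2 O \left(1323 + O\right)$ ($o{\left(O \right)} = \left(O + 1323\right) \left(O + O\right) = \left(1323 + O\right) 2 O = 2 O \left(1323 + O\right)$)
$d{\left(1040 \right)} + o{\left(\frac{\left(-51 - 67\right) - 909}{829 - 1009} \right)} = 525 + 2 \frac{\left(-51 - 67\right) - 909}{829 - 1009} \left(1323 + \frac{\left(-51 - 67\right) - 909}{829 - 1009}\right) = 525 + 2 \frac{\left(-51 - 67\right) - 909}{-180} \left(1323 + \frac{\left(-51 - 67\right) - 909}{-180}\right) = 525 + 2 \left(-118 - 909\right) \left(- \frac{1}{180}\right) \left(1323 + \left(-118 - 909\right) \left(- \frac{1}{180}\right)\right) = 525 + 2 \left(\left(-1027\right) \left(- \frac{1}{180}\right)\right) \left(1323 - - \frac{1027}{180}\right) = 525 + 2 \cdot \frac{1027}{180} \left(1323 + \frac{1027}{180}\right) = 525 + 2 \cdot \frac{1027}{180} \cdot \frac{239167}{180} = 525 + \frac{245624509}{16200} = \frac{254129509}{16200}$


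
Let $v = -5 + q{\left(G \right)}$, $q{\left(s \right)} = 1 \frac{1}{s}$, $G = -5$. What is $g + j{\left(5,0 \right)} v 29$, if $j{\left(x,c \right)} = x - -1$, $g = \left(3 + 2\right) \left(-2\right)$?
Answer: $- \frac{4574}{5} \approx -914.8$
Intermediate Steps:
$q{\left(s \right)} = \frac{1}{s}$
$v = - \frac{26}{5}$ ($v = -5 + \frac{1}{-5} = -5 - \frac{1}{5} = - \frac{26}{5} \approx -5.2$)
$g = -10$ ($g = 5 \left(-2\right) = -10$)
$j{\left(x,c \right)} = 1 + x$ ($j{\left(x,c \right)} = x + 1 = 1 + x$)
$g + j{\left(5,0 \right)} v 29 = -10 + \left(1 + 5\right) \left(- \frac{26}{5}\right) 29 = -10 + 6 \left(- \frac{26}{5}\right) 29 = -10 - \frac{4524}{5} = - \frac{4574}{5}$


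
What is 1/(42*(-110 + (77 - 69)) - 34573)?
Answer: -1/38857 ≈ -2.5735e-5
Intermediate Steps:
1/(42*(-110 + (77 - 69)) - 34573) = 1/(42*(-110 + 8) - 34573) = 1/(42*(-102) - 34573) = 1/(-4284 - 34573) = 1/(-38857) = -1/38857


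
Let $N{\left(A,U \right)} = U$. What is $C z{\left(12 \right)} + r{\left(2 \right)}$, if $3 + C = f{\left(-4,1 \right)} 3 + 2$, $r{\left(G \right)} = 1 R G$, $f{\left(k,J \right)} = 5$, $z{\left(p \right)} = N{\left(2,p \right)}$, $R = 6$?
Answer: $180$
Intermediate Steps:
$z{\left(p \right)} = p$
$r{\left(G \right)} = 6 G$ ($r{\left(G \right)} = 1 \cdot 6 G = 6 G$)
$C = 14$ ($C = -3 + \left(5 \cdot 3 + 2\right) = -3 + \left(15 + 2\right) = -3 + 17 = 14$)
$C z{\left(12 \right)} + r{\left(2 \right)} = 14 \cdot 12 + 6 \cdot 2 = 168 + 12 = 180$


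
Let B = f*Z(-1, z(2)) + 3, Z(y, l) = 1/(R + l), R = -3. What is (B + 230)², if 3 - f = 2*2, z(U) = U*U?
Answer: 53824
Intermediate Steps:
z(U) = U²
f = -1 (f = 3 - 2*2 = 3 - 1*4 = 3 - 4 = -1)
Z(y, l) = 1/(-3 + l)
B = 2 (B = -1/(-3 + 2²) + 3 = -1/(-3 + 4) + 3 = -1/1 + 3 = -1*1 + 3 = -1 + 3 = 2)
(B + 230)² = (2 + 230)² = 232² = 53824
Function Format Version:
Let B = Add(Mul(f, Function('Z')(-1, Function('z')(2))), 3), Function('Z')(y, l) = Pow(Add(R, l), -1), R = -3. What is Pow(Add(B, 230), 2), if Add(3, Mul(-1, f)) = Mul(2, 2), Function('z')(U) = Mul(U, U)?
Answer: 53824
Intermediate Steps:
Function('z')(U) = Pow(U, 2)
f = -1 (f = Add(3, Mul(-1, Mul(2, 2))) = Add(3, Mul(-1, 4)) = Add(3, -4) = -1)
Function('Z')(y, l) = Pow(Add(-3, l), -1)
B = 2 (B = Add(Mul(-1, Pow(Add(-3, Pow(2, 2)), -1)), 3) = Add(Mul(-1, Pow(Add(-3, 4), -1)), 3) = Add(Mul(-1, Pow(1, -1)), 3) = Add(Mul(-1, 1), 3) = Add(-1, 3) = 2)
Pow(Add(B, 230), 2) = Pow(Add(2, 230), 2) = Pow(232, 2) = 53824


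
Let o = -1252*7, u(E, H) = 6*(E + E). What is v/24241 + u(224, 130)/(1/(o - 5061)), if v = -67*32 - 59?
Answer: -900834347803/24241 ≈ -3.7162e+7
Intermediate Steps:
u(E, H) = 12*E (u(E, H) = 6*(2*E) = 12*E)
o = -8764
v = -2203 (v = -2144 - 59 = -2203)
v/24241 + u(224, 130)/(1/(o - 5061)) = -2203/24241 + (12*224)/(1/(-8764 - 5061)) = -2203*1/24241 + 2688/(1/(-13825)) = -2203/24241 + 2688/(-1/13825) = -2203/24241 + 2688*(-13825) = -2203/24241 - 37161600 = -900834347803/24241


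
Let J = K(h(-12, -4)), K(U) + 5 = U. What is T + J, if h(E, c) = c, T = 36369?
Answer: 36360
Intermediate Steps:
K(U) = -5 + U
J = -9 (J = -5 - 4 = -9)
T + J = 36369 - 9 = 36360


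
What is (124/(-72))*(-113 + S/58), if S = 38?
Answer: 5611/29 ≈ 193.48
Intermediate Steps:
(124/(-72))*(-113 + S/58) = (124/(-72))*(-113 + 38/58) = (124*(-1/72))*(-113 + 38*(1/58)) = -31*(-113 + 19/29)/18 = -31/18*(-3258/29) = 5611/29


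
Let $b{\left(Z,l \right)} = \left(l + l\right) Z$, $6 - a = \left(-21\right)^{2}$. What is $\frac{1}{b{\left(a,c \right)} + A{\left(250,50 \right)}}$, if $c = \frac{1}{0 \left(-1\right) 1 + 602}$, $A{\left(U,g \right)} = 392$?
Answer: $\frac{301}{117557} \approx 0.0025605$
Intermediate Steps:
$a = -435$ ($a = 6 - \left(-21\right)^{2} = 6 - 441 = -435$)
$c = \frac{1}{602}$ ($c = \frac{1}{0 \cdot 1 + 602} = \frac{1}{0 + 602} = \frac{1}{602} \approx 0.0016611$)
$b{\left(Z,l \right)} = 2 Z l$ ($b{\left(Z,l \right)} = 2 l Z = 2 Z l$)
$\frac{1}{b{\left(a,c \right)} + A{\left(250,50 \right)}} = \frac{1}{2 \left(-435\right) \frac{1}{602} + 392} = \frac{1}{- \frac{435}{301} + 392} = \frac{1}{\frac{117557}{301}} = \frac{301}{117557}$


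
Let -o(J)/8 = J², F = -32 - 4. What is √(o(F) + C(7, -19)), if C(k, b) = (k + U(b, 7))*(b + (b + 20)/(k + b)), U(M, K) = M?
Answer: I*√10139 ≈ 100.69*I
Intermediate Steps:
F = -36
o(J) = -8*J²
C(k, b) = (b + k)*(b + (20 + b)/(b + k)) (C(k, b) = (k + b)*(b + (b + 20)/(k + b)) = (b + k)*(b + (20 + b)/(b + k)))
√(o(F) + C(7, -19)) = √(-8*(-36)² + (20 - 19 + (-19)² - 19*7)) = √(-8*1296 + (20 - 19 + 361 - 133)) = √(-10368 + 229) = √(-10139) = I*√10139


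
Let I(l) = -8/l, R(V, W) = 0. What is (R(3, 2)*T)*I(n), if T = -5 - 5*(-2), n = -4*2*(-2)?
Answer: 0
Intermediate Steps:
n = 16 (n = -8*(-2) = 16)
T = 5 (T = -5 + 10 = 5)
(R(3, 2)*T)*I(n) = (0*5)*(-8/16) = 0*(-8*1/16) = 0*(-1/2) = 0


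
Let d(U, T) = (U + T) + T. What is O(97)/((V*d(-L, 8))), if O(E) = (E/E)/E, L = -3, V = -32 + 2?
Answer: -1/55290 ≈ -1.8086e-5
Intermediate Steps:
V = -30
d(U, T) = U + 2*T (d(U, T) = (T + U) + T = U + 2*T)
O(E) = 1/E
O(97)/((V*d(-L, 8))) = 1/(97*((-30*(-1*(-3) + 2*8)))) = 1/(97*((-30*(3 + 16)))) = 1/(97*((-30*19))) = (1/97)/(-570) = (1/97)*(-1/570) = -1/55290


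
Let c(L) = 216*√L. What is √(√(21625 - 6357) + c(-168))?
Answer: √(2*√3817 + 432*I*√42) ≈ 38.249 + 36.598*I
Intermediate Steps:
√(√(21625 - 6357) + c(-168)) = √(√(21625 - 6357) + 216*√(-168)) = √(√15268 + 216*(2*I*√42)) = √(2*√3817 + 432*I*√42)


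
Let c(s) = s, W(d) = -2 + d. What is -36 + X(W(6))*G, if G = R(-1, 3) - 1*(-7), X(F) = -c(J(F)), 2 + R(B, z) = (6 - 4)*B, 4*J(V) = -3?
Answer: -135/4 ≈ -33.750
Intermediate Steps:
J(V) = -3/4 (J(V) = (1/4)*(-3) = -3/4)
R(B, z) = -2 + 2*B (R(B, z) = -2 + (6 - 4)*B = -2 + 2*B)
X(F) = 3/4 (X(F) = -1*(-3/4) = 3/4)
G = 3 (G = (-2 + 2*(-1)) - 1*(-7) = (-2 - 2) + 7 = -4 + 7 = 3)
-36 + X(W(6))*G = -36 + (3/4)*3 = -36 + 9/4 = -135/4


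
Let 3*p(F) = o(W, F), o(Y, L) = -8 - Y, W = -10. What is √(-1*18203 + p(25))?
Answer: I*√163821/3 ≈ 134.92*I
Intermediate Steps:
p(F) = ⅔ (p(F) = (-8 - 1*(-10))/3 = (-8 + 10)/3 = (⅓)*2 = ⅔)
√(-1*18203 + p(25)) = √(-1*18203 + ⅔) = √(-18203 + ⅔) = √(-54607/3) = I*√163821/3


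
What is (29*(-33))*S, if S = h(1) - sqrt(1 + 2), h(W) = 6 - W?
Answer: -4785 + 957*sqrt(3) ≈ -3127.4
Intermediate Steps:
S = 5 - sqrt(3) (S = (6 - 1*1) - sqrt(1 + 2) = (6 - 1) - sqrt(3) = 5 - sqrt(3) ≈ 3.2679)
(29*(-33))*S = (29*(-33))*(5 - sqrt(3)) = -957*(5 - sqrt(3)) = -4785 + 957*sqrt(3)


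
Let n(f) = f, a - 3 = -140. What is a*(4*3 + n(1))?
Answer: -1781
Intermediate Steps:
a = -137 (a = 3 - 140 = -137)
a*(4*3 + n(1)) = -137*(4*3 + 1) = -137*(12 + 1) = -137*13 = -1781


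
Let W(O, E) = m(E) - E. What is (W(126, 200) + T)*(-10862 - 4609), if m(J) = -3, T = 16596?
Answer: -253616103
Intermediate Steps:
W(O, E) = -3 - E
(W(126, 200) + T)*(-10862 - 4609) = ((-3 - 1*200) + 16596)*(-10862 - 4609) = ((-3 - 200) + 16596)*(-15471) = (-203 + 16596)*(-15471) = 16393*(-15471) = -253616103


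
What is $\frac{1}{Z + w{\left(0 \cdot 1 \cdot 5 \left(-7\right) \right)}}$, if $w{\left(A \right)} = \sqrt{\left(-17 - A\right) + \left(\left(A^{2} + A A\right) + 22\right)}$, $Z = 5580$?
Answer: $\frac{1116}{6227279} - \frac{\sqrt{5}}{31136395} \approx 0.00017914$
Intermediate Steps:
$w{\left(A \right)} = \sqrt{5 - A + 2 A^{2}}$ ($w{\left(A \right)} = \sqrt{\left(-17 - A\right) + \left(\left(A^{2} + A^{2}\right) + 22\right)} = \sqrt{\left(-17 - A\right) + \left(2 A^{2} + 22\right)} = \sqrt{\left(-17 - A\right) + \left(22 + 2 A^{2}\right)} = \sqrt{5 - A + 2 A^{2}}$)
$\frac{1}{Z + w{\left(0 \cdot 1 \cdot 5 \left(-7\right) \right)}} = \frac{1}{5580 + \sqrt{5 - 0 \cdot 1 \cdot 5 \left(-7\right) + 2 \left(0 \cdot 1 \cdot 5 \left(-7\right)\right)^{2}}} = \frac{1}{5580 + \sqrt{5 - 0 \cdot 5 \left(-7\right) + 2 \left(0 \cdot 5 \left(-7\right)\right)^{2}}} = \frac{1}{5580 + \sqrt{5 - 0 \left(-7\right) + 2 \left(0 \left(-7\right)\right)^{2}}} = \frac{1}{5580 + \sqrt{5 - 0 + 2 \cdot 0^{2}}} = \frac{1}{5580 + \sqrt{5 + 0 + 2 \cdot 0}} = \frac{1}{5580 + \sqrt{5 + 0 + 0}} = \frac{1}{5580 + \sqrt{5}}$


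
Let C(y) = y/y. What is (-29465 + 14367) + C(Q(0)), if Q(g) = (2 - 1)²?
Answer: -15097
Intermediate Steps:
Q(g) = 1 (Q(g) = 1² = 1)
C(y) = 1
(-29465 + 14367) + C(Q(0)) = (-29465 + 14367) + 1 = -15098 + 1 = -15097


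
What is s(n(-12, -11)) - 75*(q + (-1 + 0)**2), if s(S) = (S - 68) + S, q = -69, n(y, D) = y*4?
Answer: 4936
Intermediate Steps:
n(y, D) = 4*y
s(S) = -68 + 2*S (s(S) = (-68 + S) + S = -68 + 2*S)
s(n(-12, -11)) - 75*(q + (-1 + 0)**2) = (-68 + 2*(4*(-12))) - 75*(-69 + (-1 + 0)**2) = (-68 + 2*(-48)) - 75*(-69 + (-1)**2) = (-68 - 96) - 75*(-69 + 1) = -164 - 75*(-68) = -164 - 1*(-5100) = -164 + 5100 = 4936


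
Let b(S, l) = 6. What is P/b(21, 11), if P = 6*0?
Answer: 0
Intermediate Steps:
P = 0
P/b(21, 11) = 0/6 = 0*(⅙) = 0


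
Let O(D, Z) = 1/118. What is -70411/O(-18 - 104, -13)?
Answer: -8308498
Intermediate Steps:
O(D, Z) = 1/118
-70411/O(-18 - 104, -13) = -70411/1/118 = -70411*118 = -8308498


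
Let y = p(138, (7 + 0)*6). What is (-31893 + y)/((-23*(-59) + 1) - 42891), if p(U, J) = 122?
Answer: 31771/41533 ≈ 0.76496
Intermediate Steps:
y = 122
(-31893 + y)/((-23*(-59) + 1) - 42891) = (-31893 + 122)/((-23*(-59) + 1) - 42891) = -31771/((1357 + 1) - 42891) = -31771/(1358 - 42891) = -31771/(-41533) = -31771*(-1/41533) = 31771/41533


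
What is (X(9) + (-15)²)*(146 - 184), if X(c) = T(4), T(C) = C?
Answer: -8702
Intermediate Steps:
X(c) = 4
(X(9) + (-15)²)*(146 - 184) = (4 + (-15)²)*(146 - 184) = (4 + 225)*(-38) = 229*(-38) = -8702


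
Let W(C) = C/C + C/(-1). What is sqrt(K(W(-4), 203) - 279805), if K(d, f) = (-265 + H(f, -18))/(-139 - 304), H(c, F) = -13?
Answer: 3*I*sqrt(6101258699)/443 ≈ 528.97*I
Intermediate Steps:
W(C) = 1 - C (W(C) = 1 + C*(-1) = 1 - C)
K(d, f) = 278/443 (K(d, f) = (-265 - 13)/(-139 - 304) = -278/(-443) = -278*(-1/443) = 278/443)
sqrt(K(W(-4), 203) - 279805) = sqrt(278/443 - 279805) = sqrt(-123953337/443) = 3*I*sqrt(6101258699)/443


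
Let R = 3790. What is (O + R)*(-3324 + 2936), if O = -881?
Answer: -1128692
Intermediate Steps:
(O + R)*(-3324 + 2936) = (-881 + 3790)*(-3324 + 2936) = 2909*(-388) = -1128692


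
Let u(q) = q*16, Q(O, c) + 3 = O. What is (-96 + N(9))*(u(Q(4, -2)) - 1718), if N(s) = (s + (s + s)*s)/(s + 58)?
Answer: 10656222/67 ≈ 1.5905e+5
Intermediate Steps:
Q(O, c) = -3 + O
u(q) = 16*q
N(s) = (s + 2*s**2)/(58 + s) (N(s) = (s + (2*s)*s)/(58 + s) = (s + 2*s**2)/(58 + s))
(-96 + N(9))*(u(Q(4, -2)) - 1718) = (-96 + 9*(1 + 2*9)/(58 + 9))*(16*(-3 + 4) - 1718) = (-96 + 9*(1 + 18)/67)*(16*1 - 1718) = (-96 + 9*(1/67)*19)*(16 - 1718) = (-96 + 171/67)*(-1702) = -6261/67*(-1702) = 10656222/67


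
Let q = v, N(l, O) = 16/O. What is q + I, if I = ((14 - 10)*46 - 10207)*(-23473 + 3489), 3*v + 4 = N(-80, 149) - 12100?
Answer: 29844044008/149 ≈ 2.0030e+8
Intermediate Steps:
v = -601160/149 (v = -4/3 + (16/149 - 12100)/3 = -4/3 + (⅓)*(-1802884/149) = -4/3 - 1802884/447 = -601160/149 ≈ -4034.6)
q = -601160/149 ≈ -4034.6
I = 200299632 (I = (4*46 - 10207)*(-19984) = (184 - 10207)*(-19984) = -10023*(-19984) = 200299632)
q + I = -601160/149 + 200299632 = 29844044008/149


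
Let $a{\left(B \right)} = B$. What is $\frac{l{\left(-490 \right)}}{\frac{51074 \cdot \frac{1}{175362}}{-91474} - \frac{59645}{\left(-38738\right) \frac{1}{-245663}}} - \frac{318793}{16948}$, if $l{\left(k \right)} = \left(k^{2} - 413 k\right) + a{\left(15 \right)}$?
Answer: $- \frac{261809260728231016862569}{13103636169387088615804} \approx -19.98$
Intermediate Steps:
$l{\left(k \right)} = 15 + k^{2} - 413 k$ ($l{\left(k \right)} = \left(k^{2} - 413 k\right) + 15 = 15 + k^{2} - 413 k$)
$\frac{l{\left(-490 \right)}}{\frac{51074 \cdot \frac{1}{175362}}{-91474} - \frac{59645}{\left(-38738\right) \frac{1}{-245663}}} - \frac{318793}{16948} = \frac{15 + \left(-490\right)^{2} - -202370}{\frac{51074 \cdot \frac{1}{175362}}{-91474} - \frac{59645}{\left(-38738\right) \frac{1}{-245663}}} - \frac{318793}{16948} = \frac{15 + 240100 + 202370}{51074 \cdot \frac{1}{175362} \left(- \frac{1}{91474}\right) - \frac{59645}{\left(-38738\right) \left(- \frac{1}{245663}\right)}} - \frac{318793}{16948} = \frac{442485}{\frac{25537}{87681} \left(- \frac{1}{91474}\right) - \frac{59645}{\frac{38738}{245663}}} - \frac{318793}{16948} = \frac{442485}{- \frac{25537}{8020531794} - \frac{14652569635}{38738}} - \frac{318793}{16948} = \frac{442485}{- \frac{29380350155576431874}{77674840158993}} - \frac{318793}{16948} = 442485 \left(- \frac{77674840158993}{29380350155576431874}\right) - \frac{318793}{16948} = - \frac{34369951647752017605}{29380350155576431874} - \frac{318793}{16948} = - \frac{261809260728231016862569}{13103636169387088615804}$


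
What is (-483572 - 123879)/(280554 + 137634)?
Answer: -607451/418188 ≈ -1.4526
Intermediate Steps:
(-483572 - 123879)/(280554 + 137634) = -607451/418188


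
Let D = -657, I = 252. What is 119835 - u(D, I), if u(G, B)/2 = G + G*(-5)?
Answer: 114579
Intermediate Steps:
u(G, B) = -8*G (u(G, B) = 2*(G + G*(-5)) = 2*(G - 5*G) = 2*(-4*G) = -8*G)
119835 - u(D, I) = 119835 - (-8)*(-657) = 119835 - 1*5256 = 119835 - 5256 = 114579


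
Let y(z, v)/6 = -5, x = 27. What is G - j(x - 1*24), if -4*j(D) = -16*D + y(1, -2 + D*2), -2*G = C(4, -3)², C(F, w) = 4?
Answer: -55/2 ≈ -27.500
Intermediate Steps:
y(z, v) = -30 (y(z, v) = 6*(-5) = -30)
G = -8 (G = -½*4² = -½*16 = -8)
j(D) = 15/2 + 4*D (j(D) = -(-16*D - 30)/4 = -(-30 - 16*D)/4 = 15/2 + 4*D)
G - j(x - 1*24) = -8 - (15/2 + 4*(27 - 1*24)) = -8 - (15/2 + 4*(27 - 24)) = -8 - (15/2 + 4*3) = -8 - (15/2 + 12) = -8 - 1*39/2 = -8 - 39/2 = -55/2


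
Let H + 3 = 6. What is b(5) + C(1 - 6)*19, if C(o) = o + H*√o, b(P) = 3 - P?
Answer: -97 + 57*I*√5 ≈ -97.0 + 127.46*I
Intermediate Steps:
H = 3 (H = -3 + 6 = 3)
C(o) = o + 3*√o
b(5) + C(1 - 6)*19 = (3 - 1*5) + ((1 - 6) + 3*√(1 - 6))*19 = (3 - 5) + (-5 + 3*√(-5))*19 = -2 + (-5 + 3*(I*√5))*19 = -2 + (-5 + 3*I*√5)*19 = -2 + (-95 + 57*I*√5) = -97 + 57*I*√5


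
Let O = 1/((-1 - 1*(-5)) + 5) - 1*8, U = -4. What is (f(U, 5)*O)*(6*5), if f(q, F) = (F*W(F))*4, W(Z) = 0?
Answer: 0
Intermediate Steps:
f(q, F) = 0 (f(q, F) = (F*0)*4 = 0*4 = 0)
O = -71/9 (O = 1/((-1 + 5) + 5) - 8 = 1/(4 + 5) - 8 = 1/9 - 8 = -71/9 ≈ -7.8889)
(f(U, 5)*O)*(6*5) = (0*(-71/9))*(6*5) = 0*30 = 0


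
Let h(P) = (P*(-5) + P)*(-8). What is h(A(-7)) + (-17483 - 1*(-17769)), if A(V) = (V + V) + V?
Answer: -386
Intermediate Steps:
A(V) = 3*V (A(V) = 2*V + V = 3*V)
h(P) = 32*P (h(P) = (-5*P + P)*(-8) = -4*P*(-8) = 32*P)
h(A(-7)) + (-17483 - 1*(-17769)) = 32*(3*(-7)) + (-17483 - 1*(-17769)) = 32*(-21) + (-17483 + 17769) = -672 + 286 = -386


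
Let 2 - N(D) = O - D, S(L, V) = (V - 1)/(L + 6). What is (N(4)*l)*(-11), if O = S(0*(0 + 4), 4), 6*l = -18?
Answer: 363/2 ≈ 181.50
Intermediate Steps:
l = -3 (l = (⅙)*(-18) = -3)
S(L, V) = (-1 + V)/(6 + L)
O = ½ (O = (-1 + 4)/(6 + 0*(0 + 4)) = 3/(6 + 0*4) = 3/(6 + 0) = 3/6 = (⅙)*3 = ½ ≈ 0.50000)
N(D) = 3/2 + D (N(D) = 2 - (½ - D) = 2 + (-½ + D) = 3/2 + D)
(N(4)*l)*(-11) = ((3/2 + 4)*(-3))*(-11) = ((11/2)*(-3))*(-11) = -33/2*(-11) = 363/2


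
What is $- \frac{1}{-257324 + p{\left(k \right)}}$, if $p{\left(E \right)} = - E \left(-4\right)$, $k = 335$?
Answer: $\frac{1}{255984} \approx 3.9065 \cdot 10^{-6}$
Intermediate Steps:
$p{\left(E \right)} = 4 E$
$- \frac{1}{-257324 + p{\left(k \right)}} = - \frac{1}{-257324 + 4 \cdot 335} = - \frac{1}{-257324 + 1340} = - \frac{1}{-255984} = \left(-1\right) \left(- \frac{1}{255984}\right) = \frac{1}{255984}$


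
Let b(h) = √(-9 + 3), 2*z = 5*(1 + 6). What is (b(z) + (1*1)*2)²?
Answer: (2 + I*√6)² ≈ -2.0 + 9.798*I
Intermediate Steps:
z = 35/2 (z = (5*(1 + 6))/2 = (5*7)/2 = (½)*35 = 35/2 ≈ 17.500)
b(h) = I*√6 (b(h) = √(-6) = I*√6)
(b(z) + (1*1)*2)² = (I*√6 + (1*1)*2)² = (I*√6 + 1*2)² = (I*√6 + 2)² = (2 + I*√6)²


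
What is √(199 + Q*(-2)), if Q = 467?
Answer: 7*I*√15 ≈ 27.111*I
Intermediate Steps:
√(199 + Q*(-2)) = √(199 + 467*(-2)) = √(199 - 934) = √(-735) = 7*I*√15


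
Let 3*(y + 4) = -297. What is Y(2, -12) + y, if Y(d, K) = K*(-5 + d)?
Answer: -67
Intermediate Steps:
y = -103 (y = -4 + (1/3)*(-297) = -4 - 99 = -103)
Y(2, -12) + y = -12*(-5 + 2) - 103 = -12*(-3) - 103 = 36 - 103 = -67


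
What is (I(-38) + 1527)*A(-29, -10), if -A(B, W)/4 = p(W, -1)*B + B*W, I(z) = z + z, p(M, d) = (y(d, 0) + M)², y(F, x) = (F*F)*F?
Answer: 18683076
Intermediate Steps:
y(F, x) = F³ (y(F, x) = F²*F = F³)
p(M, d) = (M + d³)² (p(M, d) = (d³ + M)² = (M + d³)²)
I(z) = 2*z
A(B, W) = -4*B*W - 4*B*(-1 + W)² (A(B, W) = -4*((W + (-1)³)²*B + B*W) = -4*((W - 1)²*B + B*W) = -4*((-1 + W)²*B + B*W) = -4*(B*(-1 + W)² + B*W) = -4*(B*W + B*(-1 + W)²) = -4*B*W - 4*B*(-1 + W)²)
(I(-38) + 1527)*A(-29, -10) = (2*(-38) + 1527)*(4*(-29)*(-1 - 10 - 1*(-10)²)) = (-76 + 1527)*(4*(-29)*(-1 - 10 - 1*100)) = 1451*(4*(-29)*(-1 - 10 - 100)) = 1451*(4*(-29)*(-111)) = 1451*12876 = 18683076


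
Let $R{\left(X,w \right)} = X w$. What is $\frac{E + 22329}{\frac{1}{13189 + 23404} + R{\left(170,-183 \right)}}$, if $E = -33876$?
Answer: $\frac{422539371}{1138408229} \approx 0.37117$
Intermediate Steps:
$\frac{E + 22329}{\frac{1}{13189 + 23404} + R{\left(170,-183 \right)}} = \frac{-33876 + 22329}{\frac{1}{13189 + 23404} + 170 \left(-183\right)} = - \frac{11547}{\frac{1}{36593} - 31110} = - \frac{11547}{- \frac{1138408229}{36593}} = \left(-11547\right) \left(- \frac{36593}{1138408229}\right) = \frac{422539371}{1138408229}$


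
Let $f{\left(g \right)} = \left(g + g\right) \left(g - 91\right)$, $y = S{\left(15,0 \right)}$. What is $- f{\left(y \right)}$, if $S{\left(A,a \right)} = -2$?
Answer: $-372$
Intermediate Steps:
$y = -2$
$f{\left(g \right)} = 2 g \left(-91 + g\right)$
$- f{\left(y \right)} = - 2 \left(-2\right) \left(-91 - 2\right) = - 2 \left(-2\right) \left(-93\right) = \left(-1\right) 372 = -372$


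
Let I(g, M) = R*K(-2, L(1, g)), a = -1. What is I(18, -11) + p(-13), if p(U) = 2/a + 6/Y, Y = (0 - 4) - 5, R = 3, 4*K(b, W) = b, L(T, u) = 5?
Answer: -25/6 ≈ -4.1667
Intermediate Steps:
K(b, W) = b/4
Y = -9 (Y = -4 - 5 = -9)
p(U) = -8/3 (p(U) = 2/(-1) + 6/(-9) = 2*(-1) + 6*(-⅑) = -2 - ⅔ = -8/3)
I(g, M) = -3/2 (I(g, M) = 3*((¼)*(-2)) = 3*(-½) = -3/2)
I(18, -11) + p(-13) = -3/2 - 8/3 = -25/6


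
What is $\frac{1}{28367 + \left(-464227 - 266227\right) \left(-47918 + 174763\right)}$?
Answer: $- \frac{1}{92654409263} \approx -1.0793 \cdot 10^{-11}$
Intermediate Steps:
$\frac{1}{28367 + \left(-464227 - 266227\right) \left(-47918 + 174763\right)} = \frac{1}{28367 - 92654437630} = \frac{1}{-92654409263} = - \frac{1}{92654409263}$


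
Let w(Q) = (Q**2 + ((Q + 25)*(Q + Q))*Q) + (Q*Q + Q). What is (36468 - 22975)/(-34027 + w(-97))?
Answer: -13493/1370202 ≈ -0.0098474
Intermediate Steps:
w(Q) = Q + 2*Q**2 + 2*Q**2*(25 + Q) (w(Q) = (Q**2 + ((25 + Q)*(2*Q))*Q) + (Q**2 + Q) = (Q**2 + (2*Q*(25 + Q))*Q) + (Q + Q**2) = (Q**2 + 2*Q**2*(25 + Q)) + (Q + Q**2) = Q + 2*Q**2 + 2*Q**2*(25 + Q))
(36468 - 22975)/(-34027 + w(-97)) = (36468 - 22975)/(-34027 - 97*(1 + 2*(-97)**2 + 52*(-97))) = 13493/(-34027 - 97*(1 + 2*9409 - 5044)) = 13493/(-34027 - 97*(1 + 18818 - 5044)) = 13493/(-34027 - 97*13775) = 13493/(-34027 - 1336175) = 13493/(-1370202) = 13493*(-1/1370202) = -13493/1370202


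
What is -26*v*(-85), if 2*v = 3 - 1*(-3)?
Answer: 6630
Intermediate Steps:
v = 3 (v = (3 - 1*(-3))/2 = (3 + 3)/2 = (½)*6 = 3)
-26*v*(-85) = -26*3*(-85) = -78*(-85) = 6630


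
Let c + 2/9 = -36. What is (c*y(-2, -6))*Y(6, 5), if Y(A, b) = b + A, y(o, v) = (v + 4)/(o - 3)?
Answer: -7172/45 ≈ -159.38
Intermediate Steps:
y(o, v) = (4 + v)/(-3 + o)
c = -326/9 (c = -2/9 - 36 = -326/9 ≈ -36.222)
Y(A, b) = A + b
(c*y(-2, -6))*Y(6, 5) = (-326*(4 - 6)/(9*(-3 - 2)))*(6 + 5) = -326*(-2)/(9*(-5))*11 = -(-326)*(-2)/45*11 = -326/9*2/5*11 = -652/45*11 = -7172/45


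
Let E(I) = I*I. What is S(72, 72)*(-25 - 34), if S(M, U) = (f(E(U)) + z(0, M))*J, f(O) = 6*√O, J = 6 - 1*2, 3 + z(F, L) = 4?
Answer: -102188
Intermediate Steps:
z(F, L) = 1 (z(F, L) = -3 + 4 = 1)
E(I) = I²
J = 4 (J = 6 - 2 = 4)
S(M, U) = 4 + 24*√(U²) (S(M, U) = (6*√(U²) + 1)*4 = (1 + 6*√(U²))*4 = 4 + 24*√(U²))
S(72, 72)*(-25 - 34) = (4 + 24*√(72²))*(-25 - 34) = (4 + 24*√5184)*(-59) = (4 + 24*72)*(-59) = (4 + 1728)*(-59) = 1732*(-59) = -102188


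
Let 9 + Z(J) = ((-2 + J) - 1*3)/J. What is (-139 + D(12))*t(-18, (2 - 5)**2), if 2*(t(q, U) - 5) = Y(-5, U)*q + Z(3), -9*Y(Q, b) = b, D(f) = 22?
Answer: -2145/2 ≈ -1072.5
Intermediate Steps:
Z(J) = -9 + (-5 + J)/J (Z(J) = -9 + ((-2 + J) - 1*3)/J = -9 + ((-2 + J) - 3)/J = -9 + (-5 + J)/J)
Y(Q, b) = -b/9
t(q, U) = 1/6 - U*q/18 (t(q, U) = 5 + ((-U/9)*q + (-8 - 5/3))/2 = 5 + (-U*q/9 + (-8 - 5*1/3))/2 = 5 + (-U*q/9 + (-8 - 5/3))/2 = 5 + (-U*q/9 - 29/3)/2 = 5 + (-29/3 - U*q/9)/2 = 5 + (-29/6 - U*q/18) = 1/6 - U*q/18)
(-139 + D(12))*t(-18, (2 - 5)**2) = (-139 + 22)*(1/6 - 1/18*(2 - 5)**2*(-18)) = -117*(1/6 - 1/18*(-3)**2*(-18)) = -117*(1/6 - 1/18*9*(-18)) = -117*(1/6 + 9) = -117*55/6 = -2145/2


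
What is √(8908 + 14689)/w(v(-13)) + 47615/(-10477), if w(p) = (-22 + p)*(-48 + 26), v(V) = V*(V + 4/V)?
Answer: -47615/10477 - √23597/3322 ≈ -4.5910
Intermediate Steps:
w(p) = 484 - 22*p (w(p) = (-22 + p)*(-22) = 484 - 22*p)
√(8908 + 14689)/w(v(-13)) + 47615/(-10477) = √(8908 + 14689)/(484 - 22*(4 + (-13)²)) + 47615/(-10477) = √23597/(484 - 22*(4 + 169)) + 47615*(-1/10477) = √23597/(484 - 22*173) - 47615/10477 = √23597/(484 - 3806) - 47615/10477 = √23597/(-3322) - 47615/10477 = √23597*(-1/3322) - 47615/10477 = -√23597/3322 - 47615/10477 = -47615/10477 - √23597/3322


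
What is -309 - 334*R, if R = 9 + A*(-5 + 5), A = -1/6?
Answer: -3315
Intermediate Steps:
A = -1/6 (A = -1*1/6 = -1/6 ≈ -0.16667)
R = 9 (R = 9 - (-5 + 5)/6 = 9 - 1/6*0 = 9 + 0 = 9)
-309 - 334*R = -309 - 334*9 = -309 - 3006 = -3315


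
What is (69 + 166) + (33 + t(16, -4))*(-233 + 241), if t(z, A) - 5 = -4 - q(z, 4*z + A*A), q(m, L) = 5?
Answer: 467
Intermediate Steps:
t(z, A) = -4 (t(z, A) = 5 + (-4 - 1*5) = 5 + (-4 - 5) = 5 - 9 = -4)
(69 + 166) + (33 + t(16, -4))*(-233 + 241) = (69 + 166) + (33 - 4)*(-233 + 241) = 235 + 29*8 = 235 + 232 = 467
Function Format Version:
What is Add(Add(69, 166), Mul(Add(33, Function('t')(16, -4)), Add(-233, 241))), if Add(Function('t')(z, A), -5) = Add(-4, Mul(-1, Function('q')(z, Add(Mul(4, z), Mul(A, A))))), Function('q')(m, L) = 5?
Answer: 467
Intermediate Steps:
Function('t')(z, A) = -4 (Function('t')(z, A) = Add(5, Add(-4, Mul(-1, 5))) = Add(5, Add(-4, -5)) = Add(5, -9) = -4)
Add(Add(69, 166), Mul(Add(33, Function('t')(16, -4)), Add(-233, 241))) = Add(Add(69, 166), Mul(Add(33, -4), Add(-233, 241))) = Add(235, Mul(29, 8)) = Add(235, 232) = 467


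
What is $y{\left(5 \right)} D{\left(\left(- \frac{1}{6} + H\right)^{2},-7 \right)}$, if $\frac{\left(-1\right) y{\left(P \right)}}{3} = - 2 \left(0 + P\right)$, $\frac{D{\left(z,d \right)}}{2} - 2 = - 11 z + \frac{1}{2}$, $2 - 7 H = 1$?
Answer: $\frac{21995}{147} \approx 149.63$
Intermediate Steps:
$H = \frac{1}{7}$ ($H = \frac{2}{7} - \frac{1}{7} = \frac{1}{7} \approx 0.14286$)
$D{\left(z,d \right)} = 5 - 22 z$ ($D{\left(z,d \right)} = 4 + 2 \left(- 11 z + \frac{1}{2}\right) = 4 + 2 \left(\frac{1}{2} - 11 z\right) = 4 - \left(-1 + 22 z\right) = 5 - 22 z$)
$y{\left(P \right)} = 6 P$ ($y{\left(P \right)} = - 3 \left(- 2 \left(0 + P\right)\right) = - 3 \left(- 2 P\right) = 6 P$)
$y{\left(5 \right)} D{\left(\left(- \frac{1}{6} + H\right)^{2},-7 \right)} = 6 \cdot 5 \left(5 - 22 \left(- \frac{1}{6} + \frac{1}{7}\right)^{2}\right) = 30 \left(5 - 22 \left(\left(-1\right) \frac{1}{6} + \frac{1}{7}\right)^{2}\right) = 30 \left(5 - 22 \left(- \frac{1}{6} + \frac{1}{7}\right)^{2}\right) = 30 \left(5 - 22 \left(- \frac{1}{42}\right)^{2}\right) = 30 \left(5 - \frac{11}{882}\right) = 30 \cdot \frac{4399}{882} = \frac{21995}{147}$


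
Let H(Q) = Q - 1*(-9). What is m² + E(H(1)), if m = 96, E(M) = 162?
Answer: 9378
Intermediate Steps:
H(Q) = 9 + Q (H(Q) = Q + 9 = 9 + Q)
m² + E(H(1)) = 96² + 162 = 9216 + 162 = 9378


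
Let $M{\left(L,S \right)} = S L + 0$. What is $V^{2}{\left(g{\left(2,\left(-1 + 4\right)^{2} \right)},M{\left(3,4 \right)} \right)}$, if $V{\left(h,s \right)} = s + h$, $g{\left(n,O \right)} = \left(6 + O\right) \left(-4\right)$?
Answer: $2304$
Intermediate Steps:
$M{\left(L,S \right)} = L S$ ($M{\left(L,S \right)} = L S + 0 = L S$)
$g{\left(n,O \right)} = -24 - 4 O$
$V{\left(h,s \right)} = h + s$
$V^{2}{\left(g{\left(2,\left(-1 + 4\right)^{2} \right)},M{\left(3,4 \right)} \right)} = \left(\left(-24 - 4 \left(-1 + 4\right)^{2}\right) + 3 \cdot 4\right)^{2} = \left(\left(-24 - 4 \cdot 3^{2}\right) + 12\right)^{2} = \left(\left(-24 - 36\right) + 12\right)^{2} = \left(-60 + 12\right)^{2} = \left(-48\right)^{2} = 2304$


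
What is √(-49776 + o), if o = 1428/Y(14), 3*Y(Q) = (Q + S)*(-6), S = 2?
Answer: 3*I*√88570/4 ≈ 223.21*I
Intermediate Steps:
Y(Q) = -4 - 2*Q (Y(Q) = ((Q + 2)*(-6))/3 = ((2 + Q)*(-6))/3 = (-12 - 6*Q)/3 = -4 - 2*Q)
o = -357/8 (o = 1428/(-4 - 2*14) = 1428/(-4 - 28) = 1428/(-32) = 1428*(-1/32) = -357/8 ≈ -44.625)
√(-49776 + o) = √(-49776 - 357/8) = √(-398565/8) = 3*I*√88570/4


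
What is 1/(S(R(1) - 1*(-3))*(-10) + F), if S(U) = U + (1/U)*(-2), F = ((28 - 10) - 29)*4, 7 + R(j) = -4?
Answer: 2/67 ≈ 0.029851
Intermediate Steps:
R(j) = -11 (R(j) = -7 - 4 = -11)
F = -44 (F = (18 - 29)*4 = -11*4 = -44)
S(U) = U - 2/U
1/(S(R(1) - 1*(-3))*(-10) + F) = 1/(((-11 - 1*(-3)) - 2/(-11 - 1*(-3)))*(-10) - 44) = 1/(((-11 + 3) - 2/(-11 + 3))*(-10) - 44) = 1/((-8 - 2/(-8))*(-10) - 44) = 1/((-8 - 2*(-1/8))*(-10) - 44) = 1/((-8 + 1/4)*(-10) - 44) = 1/(-31/4*(-10) - 44) = 1/(155/2 - 44) = 1/(67/2) = 2/67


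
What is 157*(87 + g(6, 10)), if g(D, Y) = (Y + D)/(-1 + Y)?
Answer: 125443/9 ≈ 13938.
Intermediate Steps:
g(D, Y) = (D + Y)/(-1 + Y)
157*(87 + g(6, 10)) = 157*(87 + (6 + 10)/(-1 + 10)) = 157*(87 + 16/9) = 157*(799/9) = 125443/9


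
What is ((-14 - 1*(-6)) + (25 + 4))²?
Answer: 441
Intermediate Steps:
((-14 - 1*(-6)) + (25 + 4))² = ((-14 + 6) + 29)² = (-8 + 29)² = 21² = 441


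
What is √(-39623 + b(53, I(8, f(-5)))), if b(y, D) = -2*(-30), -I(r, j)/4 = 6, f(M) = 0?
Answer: I*√39563 ≈ 198.9*I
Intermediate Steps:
I(r, j) = -24 (I(r, j) = -4*6 = -24)
b(y, D) = 60
√(-39623 + b(53, I(8, f(-5)))) = √(-39623 + 60) = √(-39563) = I*√39563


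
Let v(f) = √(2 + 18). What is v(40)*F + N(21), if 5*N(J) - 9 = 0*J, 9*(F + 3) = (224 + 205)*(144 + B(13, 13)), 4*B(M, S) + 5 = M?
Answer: 9/5 + 41738*√5/3 ≈ 31111.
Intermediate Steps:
B(M, S) = -5/4 + M/4
v(f) = 2*√5 (v(f) = √20 = 2*√5)
F = 20869/3 (F = -3 + ((224 + 205)*(144 + (-5/4 + (¼)*13)))/9 = -3 + (429*(144 + (-5/4 + 13/4)))/9 = -3 + (429*(144 + 2))/9 = -3 + (429*146)/9 = -3 + (⅑)*62634 = -3 + 20878/3 = 20869/3 ≈ 6956.3)
N(J) = 9/5 (N(J) = 9/5 + (0*J)/5 = 9/5 + (⅕)*0 = 9/5 + 0 = 9/5)
v(40)*F + N(21) = (2*√5)*(20869/3) + 9/5 = 41738*√5/3 + 9/5 = 9/5 + 41738*√5/3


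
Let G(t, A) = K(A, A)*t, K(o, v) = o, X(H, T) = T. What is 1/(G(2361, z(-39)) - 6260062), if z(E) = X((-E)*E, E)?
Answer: -1/6352141 ≈ -1.5743e-7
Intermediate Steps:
z(E) = E
G(t, A) = A*t
1/(G(2361, z(-39)) - 6260062) = 1/(-39*2361 - 6260062) = 1/(-92079 - 6260062) = 1/(-6352141) = -1/6352141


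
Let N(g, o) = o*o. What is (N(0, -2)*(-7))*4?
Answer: -112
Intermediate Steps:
N(g, o) = o²
(N(0, -2)*(-7))*4 = ((-2)²*(-7))*4 = (4*(-7))*4 = -28*4 = -112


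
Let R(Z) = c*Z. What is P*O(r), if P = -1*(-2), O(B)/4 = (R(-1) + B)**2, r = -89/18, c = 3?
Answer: 40898/81 ≈ 504.91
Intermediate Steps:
R(Z) = 3*Z
r = -89/18 (r = -89*1/18 = -89/18 ≈ -4.9444)
O(B) = 4*(-3 + B)**2 (O(B) = 4*(3*(-1) + B)**2 = 4*(-3 + B)**2)
P = 2
P*O(r) = 2*(4*(-3 - 89/18)**2) = 2*(4*(-143/18)**2) = 2*(4*(20449/324)) = 2*(20449/81) = 40898/81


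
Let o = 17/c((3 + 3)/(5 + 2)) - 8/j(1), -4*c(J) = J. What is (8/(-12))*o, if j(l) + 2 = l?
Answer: 428/9 ≈ 47.556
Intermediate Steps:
j(l) = -2 + l
c(J) = -J/4
o = -214/3 (o = 17/((-(3 + 3)/(4*(5 + 2)))) - 8/(-2 + 1) = 17/((-3/(2*7))) - 8/(-1) = 17/((-3/(2*7))) - 8*(-1) = 17/((-1/4*6/7)) + 8 = 17/(-3/14) + 8 = 17*(-14/3) + 8 = -238/3 + 8 = -214/3 ≈ -71.333)
(8/(-12))*o = (8/(-12))*(-214/3) = (8*(-1/12))*(-214/3) = -2/3*(-214/3) = 428/9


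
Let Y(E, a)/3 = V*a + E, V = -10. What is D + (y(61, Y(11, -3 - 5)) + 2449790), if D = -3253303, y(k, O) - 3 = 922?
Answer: -802588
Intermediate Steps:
Y(E, a) = -30*a + 3*E (Y(E, a) = 3*(-10*a + E) = 3*(E - 10*a) = -30*a + 3*E)
y(k, O) = 925 (y(k, O) = 3 + 922 = 925)
D + (y(61, Y(11, -3 - 5)) + 2449790) = -3253303 + (925 + 2449790) = -3253303 + 2450715 = -802588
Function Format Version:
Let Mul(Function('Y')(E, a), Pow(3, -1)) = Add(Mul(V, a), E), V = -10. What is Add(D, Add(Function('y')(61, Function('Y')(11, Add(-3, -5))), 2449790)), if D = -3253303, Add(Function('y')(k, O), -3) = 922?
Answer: -802588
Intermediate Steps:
Function('Y')(E, a) = Add(Mul(-30, a), Mul(3, E)) (Function('Y')(E, a) = Mul(3, Add(Mul(-10, a), E)) = Mul(3, Add(E, Mul(-10, a))) = Add(Mul(-30, a), Mul(3, E)))
Function('y')(k, O) = 925 (Function('y')(k, O) = Add(3, 922) = 925)
Add(D, Add(Function('y')(61, Function('Y')(11, Add(-3, -5))), 2449790)) = Add(-3253303, Add(925, 2449790)) = Add(-3253303, 2450715) = -802588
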